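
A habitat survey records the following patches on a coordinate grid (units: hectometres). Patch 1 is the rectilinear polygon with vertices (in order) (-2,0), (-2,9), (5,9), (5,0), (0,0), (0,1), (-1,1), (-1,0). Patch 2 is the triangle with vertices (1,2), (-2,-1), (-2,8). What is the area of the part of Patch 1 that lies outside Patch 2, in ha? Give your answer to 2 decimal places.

49.50

|Patch 1| = 62, |Patch 1∩Patch 2| = 12.5.
|Patch 1 ∖ Patch 2| = |Patch 1| − |Patch 1∩Patch 2| = 62 − 12.5 = 49.50.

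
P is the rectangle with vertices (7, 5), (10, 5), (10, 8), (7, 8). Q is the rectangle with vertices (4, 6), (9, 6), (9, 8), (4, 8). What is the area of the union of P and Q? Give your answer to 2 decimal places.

15.00

By inclusion–exclusion:
Individual areas: |P| = 9, |Q| = 10.
|P∩Q|: x∈[7,9], y∈[6,8] → 2·2 = 4.
|P ∪ Q| = 19 − 4 = 15.00.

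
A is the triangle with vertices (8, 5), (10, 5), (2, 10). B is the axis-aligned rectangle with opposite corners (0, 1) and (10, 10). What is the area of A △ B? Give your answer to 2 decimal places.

85.00

|A| = 5, |B| = 90, |A∩B| = 5.
|A △ B| = |A| + |B| − 2·|A∩B| = 5 + 90 − 10 = 85.00.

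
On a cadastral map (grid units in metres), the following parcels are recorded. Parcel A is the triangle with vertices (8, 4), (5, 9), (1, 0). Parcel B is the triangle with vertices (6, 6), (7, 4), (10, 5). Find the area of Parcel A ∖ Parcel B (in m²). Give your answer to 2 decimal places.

21.93

|Parcel A| = 23.5, |Parcel A∩Parcel B| = 1.567.
|Parcel A ∖ Parcel B| = |Parcel A| − |Parcel A∩Parcel B| = 23.5 − 1.567 = 21.93.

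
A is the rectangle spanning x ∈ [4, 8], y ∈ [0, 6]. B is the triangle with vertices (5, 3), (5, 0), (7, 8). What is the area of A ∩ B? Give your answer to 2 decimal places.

2.70

The intersection is the polygon with vertices (6.5,6), (5,0), (5,3), (6.2,6).
By the shoelace formula its area is 2.70.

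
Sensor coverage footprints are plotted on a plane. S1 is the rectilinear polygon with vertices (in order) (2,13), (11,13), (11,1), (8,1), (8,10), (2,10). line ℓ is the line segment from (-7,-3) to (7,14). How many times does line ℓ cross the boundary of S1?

2

The segment meets the boundary at (6.176,13), (3.706,10).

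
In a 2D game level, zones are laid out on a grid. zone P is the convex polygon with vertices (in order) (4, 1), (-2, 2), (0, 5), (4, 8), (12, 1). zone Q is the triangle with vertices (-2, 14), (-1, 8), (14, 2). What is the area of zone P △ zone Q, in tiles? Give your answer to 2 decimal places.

82.10

|zone P| = 52, |zone Q| = 42, |zone P∩zone Q| = 5.9497.
|zone P △ zone Q| = |zone P| + |zone Q| − 2·|zone P∩zone Q| = 52 + 42 − 11.8993 = 82.10.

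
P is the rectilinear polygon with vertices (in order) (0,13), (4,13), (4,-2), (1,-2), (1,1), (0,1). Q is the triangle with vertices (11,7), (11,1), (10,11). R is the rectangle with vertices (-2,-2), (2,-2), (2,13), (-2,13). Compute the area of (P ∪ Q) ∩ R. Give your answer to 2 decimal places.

27.00

The region (P ∪ Q) ∩ R is the polygon with vertices (2,13), (2,-2), (1,-2), (1,1), (0,1), (0,13).
By the shoelace formula its area is 27.00.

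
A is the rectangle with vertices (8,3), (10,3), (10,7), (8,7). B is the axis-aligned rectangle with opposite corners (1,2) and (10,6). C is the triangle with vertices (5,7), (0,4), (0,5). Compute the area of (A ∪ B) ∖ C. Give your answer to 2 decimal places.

|A ∪ B| = 38.
|(A ∪ B) ∩ C| = 1.1833.
|(A ∪ B) ∖ C| = 38 − 1.1833 = 36.82.

36.82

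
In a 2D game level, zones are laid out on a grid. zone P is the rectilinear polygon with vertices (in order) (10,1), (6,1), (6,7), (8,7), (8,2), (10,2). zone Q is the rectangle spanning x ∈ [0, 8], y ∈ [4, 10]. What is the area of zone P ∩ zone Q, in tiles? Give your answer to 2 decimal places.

The intersection is the polygon with vertices (6,7), (8,7), (8,4), (6,4).
By the shoelace formula its area is 6.00.

6.00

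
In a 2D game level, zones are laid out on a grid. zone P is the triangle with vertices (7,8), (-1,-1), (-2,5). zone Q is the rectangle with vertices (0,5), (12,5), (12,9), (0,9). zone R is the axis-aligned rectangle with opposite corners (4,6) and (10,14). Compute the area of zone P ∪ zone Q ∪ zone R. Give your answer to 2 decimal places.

97.67

By inclusion–exclusion:
Individual areas: |zone P| = 28.5, |zone Q| = 48, |zone R| = 48.
|zone P∩zone Q| = 8.8333.
|zone P∩zone R| = 2.7222.
|zone Q∩zone R|: x∈[4,10], y∈[6,9] → 6·3 = 18.
|zone P∩zone Q∩zone R| = 2.7222.
|zone P ∪ zone Q ∪ zone R| = 124.5 − 29.5556 + 2.7222 = 97.67.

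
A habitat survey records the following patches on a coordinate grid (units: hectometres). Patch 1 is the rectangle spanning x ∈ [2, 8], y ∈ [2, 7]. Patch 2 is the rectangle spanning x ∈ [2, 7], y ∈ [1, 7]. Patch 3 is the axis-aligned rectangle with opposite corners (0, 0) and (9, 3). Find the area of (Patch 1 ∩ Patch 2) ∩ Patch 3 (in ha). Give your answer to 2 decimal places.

5.00

The region (Patch 1 ∩ Patch 2) ∩ Patch 3 is the polygon with vertices (7,2), (2,2), (2,3), (7,3).
By the shoelace formula its area is 5.00.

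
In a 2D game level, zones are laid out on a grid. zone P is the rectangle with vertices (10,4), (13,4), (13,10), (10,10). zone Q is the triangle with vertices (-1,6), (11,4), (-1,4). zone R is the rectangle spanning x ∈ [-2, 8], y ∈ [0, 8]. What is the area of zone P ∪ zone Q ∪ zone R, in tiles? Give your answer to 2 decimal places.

By inclusion–exclusion:
Individual areas: |zone P| = 18, |zone Q| = 12, |zone R| = 80.
|zone P∩zone Q| = 0.0833.
|zone P∩zone R| = 0 (no overlap).
|zone Q∩zone R| = 11.25.
|zone P∩zone Q∩zone R| = 0.
|zone P ∪ zone Q ∪ zone R| = 110 − 11.3333 + 0 = 98.67.

98.67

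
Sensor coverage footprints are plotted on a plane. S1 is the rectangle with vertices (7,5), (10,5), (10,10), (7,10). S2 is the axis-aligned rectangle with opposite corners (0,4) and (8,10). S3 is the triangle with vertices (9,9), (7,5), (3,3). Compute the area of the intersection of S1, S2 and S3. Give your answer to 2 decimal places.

The intersection is the polygon with vertices (8,7), (7,5), (7,7), (8,8).
By the shoelace formula its area is 1.50.

1.50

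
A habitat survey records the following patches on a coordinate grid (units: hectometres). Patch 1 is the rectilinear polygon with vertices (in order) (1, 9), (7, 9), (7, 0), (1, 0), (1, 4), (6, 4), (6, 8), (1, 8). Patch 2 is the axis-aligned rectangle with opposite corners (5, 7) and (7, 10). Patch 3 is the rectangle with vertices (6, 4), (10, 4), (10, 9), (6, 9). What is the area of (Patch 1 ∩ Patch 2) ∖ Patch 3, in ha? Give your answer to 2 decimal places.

1.00

|Patch 1 ∩ Patch 2| = 3.
|(Patch 1 ∩ Patch 2) ∩ Patch 3| = 2.
|(Patch 1 ∩ Patch 2) ∖ Patch 3| = 3 − 2 = 1.00.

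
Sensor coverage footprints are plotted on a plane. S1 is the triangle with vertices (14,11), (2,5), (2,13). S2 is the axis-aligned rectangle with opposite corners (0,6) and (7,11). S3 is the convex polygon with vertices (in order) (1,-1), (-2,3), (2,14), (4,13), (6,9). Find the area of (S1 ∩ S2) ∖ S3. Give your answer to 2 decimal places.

6.08

|S1 ∩ S2| = 22.75.
|(S1 ∩ S2) ∩ S3| = 16.6667.
|(S1 ∩ S2) ∖ S3| = 22.75 − 16.6667 = 6.08.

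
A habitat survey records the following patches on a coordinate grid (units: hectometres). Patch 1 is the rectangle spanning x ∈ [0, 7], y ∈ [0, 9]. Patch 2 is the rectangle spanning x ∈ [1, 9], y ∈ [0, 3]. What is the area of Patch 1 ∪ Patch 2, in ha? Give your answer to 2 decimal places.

By inclusion–exclusion:
Individual areas: |Patch 1| = 63, |Patch 2| = 24.
|Patch 1∩Patch 2|: x∈[1,7], y∈[0,3] → 6·3 = 18.
|Patch 1 ∪ Patch 2| = 87 − 18 = 69.00.

69.00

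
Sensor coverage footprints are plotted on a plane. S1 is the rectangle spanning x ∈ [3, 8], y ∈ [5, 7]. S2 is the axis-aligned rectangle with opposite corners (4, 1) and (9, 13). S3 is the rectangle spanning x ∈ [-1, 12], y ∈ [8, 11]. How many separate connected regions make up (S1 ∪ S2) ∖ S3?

2

(S1 ∪ S2) ∖ S3 splits into 2 disjoint pieces (area 37, area 10).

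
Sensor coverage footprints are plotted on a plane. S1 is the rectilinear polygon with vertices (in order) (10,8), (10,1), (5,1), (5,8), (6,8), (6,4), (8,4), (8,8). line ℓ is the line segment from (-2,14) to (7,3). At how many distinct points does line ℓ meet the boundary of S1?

The segment meets the boundary at (6.182,4), (6,4.222), (5,5.444).

3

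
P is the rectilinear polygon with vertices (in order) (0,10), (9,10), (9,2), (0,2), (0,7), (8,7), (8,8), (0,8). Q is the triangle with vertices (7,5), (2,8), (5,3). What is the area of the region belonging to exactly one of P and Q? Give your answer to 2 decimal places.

|P| = 64, |Q| = 8, |P∩Q| = 7.4667.
|P △ Q| = |P| + |Q| − 2·|P∩Q| = 64 + 8 − 14.9333 = 57.07.

57.07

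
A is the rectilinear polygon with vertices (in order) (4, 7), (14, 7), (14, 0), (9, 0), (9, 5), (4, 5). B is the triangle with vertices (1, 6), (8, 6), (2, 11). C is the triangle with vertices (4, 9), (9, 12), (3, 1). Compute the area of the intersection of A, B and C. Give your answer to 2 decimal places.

2.00

The intersection is the polygon with vertices (4,6), (4,7), (6.273,7), (5.727,6).
By the shoelace formula its area is 2.00.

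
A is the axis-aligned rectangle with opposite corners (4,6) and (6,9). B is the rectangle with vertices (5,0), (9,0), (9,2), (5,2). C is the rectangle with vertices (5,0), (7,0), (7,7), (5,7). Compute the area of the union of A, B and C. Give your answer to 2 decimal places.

By inclusion–exclusion:
Individual areas: |A| = 6, |B| = 8, |C| = 14.
|A∩B| = 0 (no overlap).
|A∩C|: x∈[5,6], y∈[6,7] → 1·1 = 1.
|B∩C|: x∈[5,7], y∈[0,2] → 2·2 = 4.
|A∩B∩C| = 0.
|A ∪ B ∪ C| = 28 − 5 + 0 = 23.00.

23.00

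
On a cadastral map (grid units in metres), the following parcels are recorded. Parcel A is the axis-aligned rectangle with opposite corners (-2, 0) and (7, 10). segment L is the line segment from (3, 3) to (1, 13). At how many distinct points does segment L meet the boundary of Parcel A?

The segment meets the boundary at (1.6,10).

1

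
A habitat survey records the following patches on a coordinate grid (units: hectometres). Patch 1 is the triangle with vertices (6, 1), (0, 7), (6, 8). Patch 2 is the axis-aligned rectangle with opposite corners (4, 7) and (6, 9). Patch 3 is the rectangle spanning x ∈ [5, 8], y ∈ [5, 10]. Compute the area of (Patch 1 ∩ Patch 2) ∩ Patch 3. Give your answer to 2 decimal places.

The region (Patch 1 ∩ Patch 2) ∩ Patch 3 is the polygon with vertices (6,7), (5,7), (5,7.833), (6,8).
By the shoelace formula its area is 0.92.

0.92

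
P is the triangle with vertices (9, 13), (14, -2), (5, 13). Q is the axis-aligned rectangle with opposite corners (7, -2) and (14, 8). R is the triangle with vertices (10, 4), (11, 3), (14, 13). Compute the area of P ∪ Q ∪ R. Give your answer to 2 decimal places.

By inclusion–exclusion:
Individual areas: |P| = 30, |Q| = 70, |R| = 6.5.
|P∩Q| = 13.3333.
|P∩R| = 2.558.
|Q∩R| = 4.6944.
|P∩Q∩R| = 2.558.
|P ∪ Q ∪ R| = 106.5 − 20.5858 + 2.558 = 88.47.

88.47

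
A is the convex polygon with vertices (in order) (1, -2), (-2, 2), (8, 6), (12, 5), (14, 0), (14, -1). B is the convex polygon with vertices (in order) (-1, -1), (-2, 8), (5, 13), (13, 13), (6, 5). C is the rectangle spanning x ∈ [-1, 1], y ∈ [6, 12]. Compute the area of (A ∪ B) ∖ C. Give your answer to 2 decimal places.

164.22

|A ∪ B| = 171.0734.
|(A ∪ B) ∩ C| = 6.8571.
|(A ∪ B) ∖ C| = 171.0734 − 6.8571 = 164.22.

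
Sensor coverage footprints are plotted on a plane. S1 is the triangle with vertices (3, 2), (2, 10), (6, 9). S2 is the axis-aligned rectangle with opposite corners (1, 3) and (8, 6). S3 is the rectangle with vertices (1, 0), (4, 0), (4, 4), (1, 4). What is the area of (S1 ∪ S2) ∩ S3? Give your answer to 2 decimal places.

3.28

The region (S1 ∪ S2) ∩ S3 is the polygon with vertices (1,3), (1,4), (4,4), (4,3), (3.429,3), (3,2), (2.875,3).
By the shoelace formula its area is 3.28.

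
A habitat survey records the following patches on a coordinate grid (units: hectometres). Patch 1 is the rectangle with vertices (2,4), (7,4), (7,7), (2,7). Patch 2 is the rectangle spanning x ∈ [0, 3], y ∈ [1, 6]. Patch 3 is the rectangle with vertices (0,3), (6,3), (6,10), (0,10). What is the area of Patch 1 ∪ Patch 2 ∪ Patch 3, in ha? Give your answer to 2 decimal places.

51.00

By inclusion–exclusion:
Individual areas: |Patch 1| = 15, |Patch 2| = 15, |Patch 3| = 42.
|Patch 1∩Patch 2|: x∈[2,3], y∈[4,6] → 1·2 = 2.
|Patch 1∩Patch 3|: x∈[2,6], y∈[4,7] → 4·3 = 12.
|Patch 2∩Patch 3|: x∈[0,3], y∈[3,6] → 3·3 = 9.
|Patch 1∩Patch 2∩Patch 3| = 2.
|Patch 1 ∪ Patch 2 ∪ Patch 3| = 72 − 23 + 2 = 51.00.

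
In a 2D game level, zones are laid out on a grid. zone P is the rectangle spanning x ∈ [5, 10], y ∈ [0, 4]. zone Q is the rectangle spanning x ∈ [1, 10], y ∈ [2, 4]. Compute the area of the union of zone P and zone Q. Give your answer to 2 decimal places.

28.00

By inclusion–exclusion:
Individual areas: |zone P| = 20, |zone Q| = 18.
|zone P∩zone Q|: x∈[5,10], y∈[2,4] → 5·2 = 10.
|zone P ∪ zone Q| = 38 − 10 = 28.00.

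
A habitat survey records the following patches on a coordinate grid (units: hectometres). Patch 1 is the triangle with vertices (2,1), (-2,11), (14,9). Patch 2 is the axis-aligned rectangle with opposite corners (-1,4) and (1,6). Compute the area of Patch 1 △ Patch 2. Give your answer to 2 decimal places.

|Patch 1| = 76, |Patch 2| = 4, |Patch 1∩Patch 2| = 1.2.
|Patch 1 △ Patch 2| = |Patch 1| + |Patch 2| − 2·|Patch 1∩Patch 2| = 76 + 4 − 2.4 = 77.60.

77.60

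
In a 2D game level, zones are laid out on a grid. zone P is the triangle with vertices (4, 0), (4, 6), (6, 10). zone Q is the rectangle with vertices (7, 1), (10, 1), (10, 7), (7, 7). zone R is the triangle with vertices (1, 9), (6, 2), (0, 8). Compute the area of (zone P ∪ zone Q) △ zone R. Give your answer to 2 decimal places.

29.07

|zone P ∪ zone Q| = 24.
|(zone P ∪ zone Q) ∩ zone R| = 0.4667.
|(zone P ∪ zone Q) △ zone R| = 24 + 6 − 0.9333 = 29.07.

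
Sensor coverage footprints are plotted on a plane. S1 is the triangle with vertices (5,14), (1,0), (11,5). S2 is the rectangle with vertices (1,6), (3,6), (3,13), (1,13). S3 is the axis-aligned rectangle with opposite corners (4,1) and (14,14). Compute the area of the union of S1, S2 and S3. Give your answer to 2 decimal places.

157.36

By inclusion–exclusion:
Individual areas: |S1| = 60, |S2| = 14, |S3| = 130.
|S1∩S2| = 0.1429.
|S1∩S3| = 46.5.
|S2∩S3| = 0 (no overlap).
|S1∩S2∩S3| = 0.
|S1 ∪ S2 ∪ S3| = 204 − 46.6429 + 0 = 157.36.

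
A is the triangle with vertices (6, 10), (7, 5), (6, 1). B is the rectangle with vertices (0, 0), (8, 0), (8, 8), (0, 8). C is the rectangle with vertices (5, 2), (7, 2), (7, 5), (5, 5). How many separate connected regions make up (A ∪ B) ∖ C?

(A ∪ B) ∖ C is a single connected region.

1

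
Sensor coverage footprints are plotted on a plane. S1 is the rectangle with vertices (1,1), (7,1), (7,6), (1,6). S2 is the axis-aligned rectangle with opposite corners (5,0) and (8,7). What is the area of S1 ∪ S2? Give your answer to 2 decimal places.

41.00

By inclusion–exclusion:
Individual areas: |S1| = 30, |S2| = 21.
|S1∩S2|: x∈[5,7], y∈[1,6] → 2·5 = 10.
|S1 ∪ S2| = 51 − 10 = 41.00.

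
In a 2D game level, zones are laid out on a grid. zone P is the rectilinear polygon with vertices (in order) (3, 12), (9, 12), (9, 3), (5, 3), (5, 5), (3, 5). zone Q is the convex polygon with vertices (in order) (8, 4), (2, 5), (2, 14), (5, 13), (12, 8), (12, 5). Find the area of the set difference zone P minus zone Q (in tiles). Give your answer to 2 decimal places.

7.29

|zone P| = 50, |zone P∩zone Q| = 42.7107.
|zone P ∖ zone Q| = |zone P| − |zone P∩zone Q| = 50 − 42.7107 = 7.29.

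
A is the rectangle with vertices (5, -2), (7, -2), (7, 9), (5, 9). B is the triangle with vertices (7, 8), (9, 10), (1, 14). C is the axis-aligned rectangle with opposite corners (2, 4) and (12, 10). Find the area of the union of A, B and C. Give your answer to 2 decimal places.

80.00

By inclusion–exclusion:
Individual areas: |A| = 22, |B| = 12, |C| = 60.
|A∩B| = 0.5.
|A∩C|: x∈[5,7], y∈[4,9] → 2·5 = 10.
|B∩C| = 4.
|A∩B∩C| = 0.5.
|A ∪ B ∪ C| = 94 − 14.5 + 0.5 = 80.00.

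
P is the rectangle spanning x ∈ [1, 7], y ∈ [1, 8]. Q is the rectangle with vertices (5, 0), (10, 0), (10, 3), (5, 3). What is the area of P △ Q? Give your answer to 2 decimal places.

49.00

|P∩Q|: x∈[5,7], y∈[1,3] → 2·2 = 4.
|P △ Q| = |P| + |Q| − 2·|P∩Q| = 42 + 15 − 8 = 49.00.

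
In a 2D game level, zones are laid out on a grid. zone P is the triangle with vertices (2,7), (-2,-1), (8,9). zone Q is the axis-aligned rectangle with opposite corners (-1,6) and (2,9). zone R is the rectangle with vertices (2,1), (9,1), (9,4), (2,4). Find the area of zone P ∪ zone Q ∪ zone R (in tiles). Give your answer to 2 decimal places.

49.25

By inclusion–exclusion:
Individual areas: |zone P| = 20, |zone Q| = 9, |zone R| = 21.
|zone P∩zone Q| = 0.25.
|zone P∩zone R| = 0.5.
|zone Q∩zone R| = 0 (no overlap).
|zone P∩zone Q∩zone R| = 0.
|zone P ∪ zone Q ∪ zone R| = 50 − 0.75 + 0 = 49.25.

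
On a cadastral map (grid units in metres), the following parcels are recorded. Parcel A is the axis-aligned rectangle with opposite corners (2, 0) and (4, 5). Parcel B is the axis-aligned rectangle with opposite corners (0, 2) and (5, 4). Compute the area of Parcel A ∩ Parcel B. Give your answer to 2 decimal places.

4.00

|Parcel A∩Parcel B|: x∈[2,4], y∈[2,4] → 2·2 = 4.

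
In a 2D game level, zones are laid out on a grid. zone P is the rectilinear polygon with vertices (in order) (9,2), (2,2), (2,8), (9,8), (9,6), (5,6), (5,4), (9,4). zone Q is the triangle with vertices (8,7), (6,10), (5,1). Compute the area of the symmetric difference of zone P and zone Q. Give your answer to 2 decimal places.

33.22

|zone P| = 34, |zone Q| = 10.5, |zone P∩zone Q| = 5.6389.
|zone P △ zone Q| = |zone P| + |zone Q| − 2·|zone P∩zone Q| = 34 + 10.5 − 11.2778 = 33.22.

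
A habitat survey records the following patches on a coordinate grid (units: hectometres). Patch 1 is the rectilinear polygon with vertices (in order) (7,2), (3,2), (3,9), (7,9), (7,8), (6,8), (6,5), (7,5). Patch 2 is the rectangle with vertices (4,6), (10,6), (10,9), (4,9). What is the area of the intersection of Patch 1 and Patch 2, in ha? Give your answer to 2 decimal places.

The intersection is the polygon with vertices (7,9), (7,8), (6,8), (6,6), (4,6), (4,9).
By the shoelace formula its area is 7.00.

7.00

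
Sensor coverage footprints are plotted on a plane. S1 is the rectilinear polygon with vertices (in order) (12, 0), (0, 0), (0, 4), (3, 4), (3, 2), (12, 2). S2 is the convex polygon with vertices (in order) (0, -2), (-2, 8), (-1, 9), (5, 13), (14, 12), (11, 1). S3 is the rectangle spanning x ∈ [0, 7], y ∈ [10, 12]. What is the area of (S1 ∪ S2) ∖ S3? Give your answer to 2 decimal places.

160.70

|S1 ∪ S2| = 170.697.
|(S1 ∪ S2) ∩ S3| = 10.
|(S1 ∪ S2) ∖ S3| = 170.697 − 10 = 160.70.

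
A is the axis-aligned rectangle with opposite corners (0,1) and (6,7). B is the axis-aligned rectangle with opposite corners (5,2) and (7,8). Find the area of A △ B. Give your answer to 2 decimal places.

|A∩B|: x∈[5,6], y∈[2,7] → 1·5 = 5.
|A △ B| = |A| + |B| − 2·|A∩B| = 36 + 12 − 10 = 38.00.

38.00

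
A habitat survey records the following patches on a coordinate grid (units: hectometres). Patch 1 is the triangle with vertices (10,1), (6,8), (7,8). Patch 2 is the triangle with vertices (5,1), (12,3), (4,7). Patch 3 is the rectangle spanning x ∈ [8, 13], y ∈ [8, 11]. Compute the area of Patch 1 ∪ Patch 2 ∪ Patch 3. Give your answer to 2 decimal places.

39.47

By inclusion–exclusion:
Individual areas: |Patch 1| = 3.5, |Patch 2| = 22, |Patch 3| = 15.
|Patch 1∩Patch 2| = 1.0338.
|Patch 1∩Patch 3| = 0.
|Patch 2∩Patch 3| = 0.
|Patch 1∩Patch 2∩Patch 3| = 0.
|Patch 1 ∪ Patch 2 ∪ Patch 3| = 40.5 − 1.0338 + 0 = 39.47.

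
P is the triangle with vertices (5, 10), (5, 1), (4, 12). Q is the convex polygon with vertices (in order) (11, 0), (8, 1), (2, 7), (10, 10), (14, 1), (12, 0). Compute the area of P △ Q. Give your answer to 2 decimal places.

64.44

|P| = 4.5, |Q| = 63.5, |P∩Q| = 1.7815.
|P △ Q| = |P| + |Q| − 2·|P∩Q| = 4.5 + 63.5 − 3.5629 = 64.44.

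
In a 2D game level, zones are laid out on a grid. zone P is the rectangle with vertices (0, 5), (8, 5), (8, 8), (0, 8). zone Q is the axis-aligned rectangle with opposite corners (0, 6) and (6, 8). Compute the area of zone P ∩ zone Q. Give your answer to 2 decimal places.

12.00

|zone P∩zone Q|: x∈[0,6], y∈[6,8] → 6·2 = 12.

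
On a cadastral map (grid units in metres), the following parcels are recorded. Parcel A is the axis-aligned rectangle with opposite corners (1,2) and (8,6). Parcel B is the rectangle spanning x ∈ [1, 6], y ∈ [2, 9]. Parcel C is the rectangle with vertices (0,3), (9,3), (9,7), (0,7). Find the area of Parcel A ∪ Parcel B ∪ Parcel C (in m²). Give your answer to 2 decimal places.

By inclusion–exclusion:
Individual areas: |Parcel A| = 28, |Parcel B| = 35, |Parcel C| = 36.
|Parcel A∩Parcel B|: x∈[1,6], y∈[2,6] → 5·4 = 20.
|Parcel A∩Parcel C|: x∈[1,8], y∈[3,6] → 7·3 = 21.
|Parcel B∩Parcel C|: x∈[1,6], y∈[3,7] → 5·4 = 20.
|Parcel A∩Parcel B∩Parcel C| = 15.
|Parcel A ∪ Parcel B ∪ Parcel C| = 99 − 61 + 15 = 53.00.

53.00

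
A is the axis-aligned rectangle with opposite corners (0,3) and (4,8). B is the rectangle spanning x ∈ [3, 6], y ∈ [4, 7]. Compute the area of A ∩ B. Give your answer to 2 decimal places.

3.00

|A∩B|: x∈[3,4], y∈[4,7] → 1·3 = 3.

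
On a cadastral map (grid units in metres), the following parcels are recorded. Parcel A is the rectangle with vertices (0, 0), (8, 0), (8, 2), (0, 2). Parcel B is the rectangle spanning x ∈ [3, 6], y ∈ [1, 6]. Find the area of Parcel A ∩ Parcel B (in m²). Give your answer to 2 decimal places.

|Parcel A∩Parcel B|: x∈[3,6], y∈[1,2] → 3·1 = 3.

3.00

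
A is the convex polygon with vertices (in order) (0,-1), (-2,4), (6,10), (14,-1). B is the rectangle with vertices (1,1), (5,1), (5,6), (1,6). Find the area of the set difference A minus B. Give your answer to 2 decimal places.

|A| = 103, |A∩B| = 20.
|A ∖ B| = |A| − |A∩B| = 103 − 20 = 83.00.

83.00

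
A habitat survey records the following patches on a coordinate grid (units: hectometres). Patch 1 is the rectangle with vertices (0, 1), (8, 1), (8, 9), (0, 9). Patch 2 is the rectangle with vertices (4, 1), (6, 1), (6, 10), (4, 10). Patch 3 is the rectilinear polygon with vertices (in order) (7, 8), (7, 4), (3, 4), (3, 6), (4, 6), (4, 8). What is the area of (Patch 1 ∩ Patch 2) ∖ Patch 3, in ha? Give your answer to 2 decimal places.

|Patch 1 ∩ Patch 2| = 16.
|(Patch 1 ∩ Patch 2) ∩ Patch 3| = 8.
|(Patch 1 ∩ Patch 2) ∖ Patch 3| = 16 − 8 = 8.00.

8.00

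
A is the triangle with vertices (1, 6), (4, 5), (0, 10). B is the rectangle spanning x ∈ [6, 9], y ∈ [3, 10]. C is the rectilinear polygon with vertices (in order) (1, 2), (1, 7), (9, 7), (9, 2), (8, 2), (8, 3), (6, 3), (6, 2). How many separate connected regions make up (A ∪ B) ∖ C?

(A ∪ B) ∖ C splits into 2 disjoint pieces (area 2.6, area 9).

2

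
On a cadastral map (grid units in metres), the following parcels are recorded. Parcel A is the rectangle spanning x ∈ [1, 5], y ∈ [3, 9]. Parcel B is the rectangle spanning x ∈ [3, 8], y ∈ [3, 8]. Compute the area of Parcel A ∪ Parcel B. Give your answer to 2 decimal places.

39.00

By inclusion–exclusion:
Individual areas: |Parcel A| = 24, |Parcel B| = 25.
|Parcel A∩Parcel B|: x∈[3,5], y∈[3,8] → 2·5 = 10.
|Parcel A ∪ Parcel B| = 49 − 10 = 39.00.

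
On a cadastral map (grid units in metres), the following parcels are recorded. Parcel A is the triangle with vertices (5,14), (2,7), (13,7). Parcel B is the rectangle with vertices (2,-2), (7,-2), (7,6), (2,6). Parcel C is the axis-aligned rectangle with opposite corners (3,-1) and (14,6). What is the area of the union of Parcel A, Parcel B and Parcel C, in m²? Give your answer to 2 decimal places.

127.50

By inclusion–exclusion:
Individual areas: |Parcel A| = 38.5, |Parcel B| = 40, |Parcel C| = 77.
|Parcel A∩Parcel B| = 0.
|Parcel A∩Parcel C| = 0.
|Parcel B∩Parcel C|: x∈[3,7], y∈[-1,6] → 4·7 = 28.
|Parcel A∩Parcel B∩Parcel C| = 0.
|Parcel A ∪ Parcel B ∪ Parcel C| = 155.5 − 28 + 0 = 127.50.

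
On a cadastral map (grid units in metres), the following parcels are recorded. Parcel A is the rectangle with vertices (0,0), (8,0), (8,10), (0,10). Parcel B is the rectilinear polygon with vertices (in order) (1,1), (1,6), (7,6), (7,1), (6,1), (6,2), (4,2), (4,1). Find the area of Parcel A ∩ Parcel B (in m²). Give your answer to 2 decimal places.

The intersection is the polygon with vertices (1,6), (7,6), (7,1), (6,1), (6,2), (4,2), (4,1), (1,1).
By the shoelace formula its area is 28.00.

28.00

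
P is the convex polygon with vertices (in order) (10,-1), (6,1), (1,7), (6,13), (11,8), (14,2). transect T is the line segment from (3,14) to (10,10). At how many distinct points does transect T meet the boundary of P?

The segment meets the boundary at (7.667,11.333), (5.597,12.516).

2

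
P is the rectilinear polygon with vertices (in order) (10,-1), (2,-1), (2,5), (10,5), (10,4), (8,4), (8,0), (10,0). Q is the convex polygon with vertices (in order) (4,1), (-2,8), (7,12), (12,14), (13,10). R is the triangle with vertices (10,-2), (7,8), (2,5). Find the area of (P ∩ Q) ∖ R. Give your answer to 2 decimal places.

|P ∩ Q| = 13.6667.
|(P ∩ Q) ∩ R| = 8.3962.
|(P ∩ Q) ∖ R| = 13.6667 − 8.3962 = 5.27.

5.27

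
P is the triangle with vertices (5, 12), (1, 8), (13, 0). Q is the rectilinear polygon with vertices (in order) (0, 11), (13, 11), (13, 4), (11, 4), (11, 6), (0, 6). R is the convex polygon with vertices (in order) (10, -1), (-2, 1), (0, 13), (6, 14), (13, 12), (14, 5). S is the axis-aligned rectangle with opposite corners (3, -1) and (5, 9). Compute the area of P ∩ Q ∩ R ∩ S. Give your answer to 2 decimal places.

5.67

The intersection is the polygon with vertices (4,6), (3,6.667), (3,9), (5,9), (5,6).
By the shoelace formula its area is 5.67.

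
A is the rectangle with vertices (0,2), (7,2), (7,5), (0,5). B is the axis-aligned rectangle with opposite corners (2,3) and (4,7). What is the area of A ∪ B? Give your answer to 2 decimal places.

25.00

By inclusion–exclusion:
Individual areas: |A| = 21, |B| = 8.
|A∩B|: x∈[2,4], y∈[3,5] → 2·2 = 4.
|A ∪ B| = 29 − 4 = 25.00.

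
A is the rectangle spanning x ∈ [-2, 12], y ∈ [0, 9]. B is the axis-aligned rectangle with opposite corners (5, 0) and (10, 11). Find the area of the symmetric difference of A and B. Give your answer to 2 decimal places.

91.00

|A∩B|: x∈[5,10], y∈[0,9] → 5·9 = 45.
|A △ B| = |A| + |B| − 2·|A∩B| = 126 + 55 − 90 = 91.00.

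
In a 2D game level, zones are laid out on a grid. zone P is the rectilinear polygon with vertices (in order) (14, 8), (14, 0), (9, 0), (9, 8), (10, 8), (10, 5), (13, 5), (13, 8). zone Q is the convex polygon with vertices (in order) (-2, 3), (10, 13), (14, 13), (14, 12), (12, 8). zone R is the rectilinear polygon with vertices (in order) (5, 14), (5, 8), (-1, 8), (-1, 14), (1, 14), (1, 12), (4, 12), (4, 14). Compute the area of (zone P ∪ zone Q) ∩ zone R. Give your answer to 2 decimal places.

The region (zone P ∪ zone Q) ∩ zone R is the polygon with vertices (5,8.833), (5,8), (4,8).
By the shoelace formula its area is 0.42.

0.42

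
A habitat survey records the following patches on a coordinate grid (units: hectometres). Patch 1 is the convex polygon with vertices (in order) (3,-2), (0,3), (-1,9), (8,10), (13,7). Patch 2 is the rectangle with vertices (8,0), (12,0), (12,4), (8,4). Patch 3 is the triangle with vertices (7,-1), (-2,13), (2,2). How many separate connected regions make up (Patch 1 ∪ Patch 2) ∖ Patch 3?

(Patch 1 ∪ Patch 2) ∖ Patch 3 splits into 2 disjoint pieces (area 16.1553, area 75.5883).

2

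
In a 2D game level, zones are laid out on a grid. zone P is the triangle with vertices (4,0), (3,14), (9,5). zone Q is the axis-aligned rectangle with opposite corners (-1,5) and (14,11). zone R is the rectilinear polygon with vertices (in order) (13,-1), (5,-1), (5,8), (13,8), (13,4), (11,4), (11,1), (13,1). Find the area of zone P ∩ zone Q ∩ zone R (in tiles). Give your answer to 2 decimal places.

9.00

The intersection is the polygon with vertices (9,5), (5,5), (5,8), (7,8).
By the shoelace formula its area is 9.00.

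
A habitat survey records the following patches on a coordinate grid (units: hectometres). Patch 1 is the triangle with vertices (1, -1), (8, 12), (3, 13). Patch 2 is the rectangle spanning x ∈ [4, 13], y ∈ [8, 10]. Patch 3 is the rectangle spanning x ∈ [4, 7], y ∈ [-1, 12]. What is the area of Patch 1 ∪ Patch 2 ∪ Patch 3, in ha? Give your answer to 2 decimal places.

By inclusion–exclusion:
Individual areas: |Patch 1| = 36, |Patch 2| = 18, |Patch 3| = 39.
|Patch 1∩Patch 2| = 4.7692.
|Patch 1∩Patch 3| = 13.9286.
|Patch 2∩Patch 3|: x∈[4,7], y∈[8,10] → 3·2 = 6.
|Patch 1∩Patch 2∩Patch 3| = 4.7692.
|Patch 1 ∪ Patch 2 ∪ Patch 3| = 93 − 24.6978 + 4.7692 = 73.07.

73.07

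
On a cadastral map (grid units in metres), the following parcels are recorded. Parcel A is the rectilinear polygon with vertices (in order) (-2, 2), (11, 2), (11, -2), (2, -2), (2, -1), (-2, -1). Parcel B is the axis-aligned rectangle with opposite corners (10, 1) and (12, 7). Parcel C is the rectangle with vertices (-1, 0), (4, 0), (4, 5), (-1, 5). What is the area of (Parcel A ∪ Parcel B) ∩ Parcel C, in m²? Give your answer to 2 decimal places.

The region (Parcel A ∪ Parcel B) ∩ Parcel C is the polygon with vertices (4,2), (4,0), (-1,0), (-1,2).
By the shoelace formula its area is 10.00.

10.00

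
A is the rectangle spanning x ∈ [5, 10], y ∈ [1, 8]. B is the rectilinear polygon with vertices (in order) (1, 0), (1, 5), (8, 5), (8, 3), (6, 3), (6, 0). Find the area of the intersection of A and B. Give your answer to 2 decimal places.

The intersection is the polygon with vertices (5,1), (5,5), (8,5), (8,3), (6,3), (6,1).
By the shoelace formula its area is 8.00.

8.00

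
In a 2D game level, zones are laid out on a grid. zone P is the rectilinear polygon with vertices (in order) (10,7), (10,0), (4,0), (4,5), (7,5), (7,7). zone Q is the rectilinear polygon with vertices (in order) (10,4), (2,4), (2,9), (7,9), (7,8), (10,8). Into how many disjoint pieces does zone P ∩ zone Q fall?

1

zone P ∩ zone Q is a single connected region.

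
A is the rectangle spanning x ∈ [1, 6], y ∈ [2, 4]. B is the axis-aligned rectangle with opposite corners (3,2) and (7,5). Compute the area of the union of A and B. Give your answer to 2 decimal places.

16.00

By inclusion–exclusion:
Individual areas: |A| = 10, |B| = 12.
|A∩B|: x∈[3,6], y∈[2,4] → 3·2 = 6.
|A ∪ B| = 22 − 6 = 16.00.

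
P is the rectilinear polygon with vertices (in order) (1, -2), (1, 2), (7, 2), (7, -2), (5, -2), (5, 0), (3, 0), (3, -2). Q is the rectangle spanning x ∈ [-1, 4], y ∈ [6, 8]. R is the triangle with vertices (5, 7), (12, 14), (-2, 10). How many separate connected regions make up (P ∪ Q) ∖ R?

2

(P ∪ Q) ∖ R splits into 2 disjoint pieces (area 20, area 9.619).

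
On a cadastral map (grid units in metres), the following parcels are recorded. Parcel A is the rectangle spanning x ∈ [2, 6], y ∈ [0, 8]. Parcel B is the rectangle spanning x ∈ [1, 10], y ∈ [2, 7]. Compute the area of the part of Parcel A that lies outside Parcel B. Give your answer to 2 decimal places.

12.00

|Parcel A∩Parcel B|: x∈[2,6], y∈[2,7] → 4·5 = 20.
|Parcel A| = 32.
|Parcel A ∖ Parcel B| = |Parcel A| − |Parcel A∩Parcel B| = 32 − 20 = 12.00.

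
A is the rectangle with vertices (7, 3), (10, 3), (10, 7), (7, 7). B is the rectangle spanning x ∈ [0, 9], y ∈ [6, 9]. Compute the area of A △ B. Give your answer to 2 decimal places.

35.00

|A∩B|: x∈[7,9], y∈[6,7] → 2·1 = 2.
|A △ B| = |A| + |B| − 2·|A∩B| = 12 + 27 − 4 = 35.00.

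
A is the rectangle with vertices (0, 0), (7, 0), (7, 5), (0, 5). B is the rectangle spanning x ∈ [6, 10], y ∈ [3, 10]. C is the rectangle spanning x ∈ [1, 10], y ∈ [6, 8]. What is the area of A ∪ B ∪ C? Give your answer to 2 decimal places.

By inclusion–exclusion:
Individual areas: |A| = 35, |B| = 28, |C| = 18.
|A∩B|: x∈[6,7], y∈[3,5] → 1·2 = 2.
|A∩C| = 0 (no overlap).
|B∩C|: x∈[6,10], y∈[6,8] → 4·2 = 8.
|A∩B∩C| = 0.
|A ∪ B ∪ C| = 81 − 10 + 0 = 71.00.

71.00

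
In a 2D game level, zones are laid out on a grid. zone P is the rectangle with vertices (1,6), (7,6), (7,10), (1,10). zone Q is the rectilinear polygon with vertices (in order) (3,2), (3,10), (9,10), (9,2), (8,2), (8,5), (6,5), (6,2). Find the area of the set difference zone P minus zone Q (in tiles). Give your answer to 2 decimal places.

8.00

|zone P| = 24, |zone P∩zone Q| = 16.
|zone P ∖ zone Q| = |zone P| − |zone P∩zone Q| = 24 − 16 = 8.00.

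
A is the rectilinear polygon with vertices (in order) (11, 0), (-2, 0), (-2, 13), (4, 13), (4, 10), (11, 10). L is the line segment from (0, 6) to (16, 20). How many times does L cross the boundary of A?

1

The segment meets the boundary at (4.571,10).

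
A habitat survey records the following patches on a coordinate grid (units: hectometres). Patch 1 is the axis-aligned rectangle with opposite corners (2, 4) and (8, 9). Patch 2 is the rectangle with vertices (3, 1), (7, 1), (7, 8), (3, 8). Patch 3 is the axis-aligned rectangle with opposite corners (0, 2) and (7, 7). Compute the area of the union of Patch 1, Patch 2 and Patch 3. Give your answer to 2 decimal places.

54.00

By inclusion–exclusion:
Individual areas: |Patch 1| = 30, |Patch 2| = 28, |Patch 3| = 35.
|Patch 1∩Patch 2|: x∈[3,7], y∈[4,8] → 4·4 = 16.
|Patch 1∩Patch 3|: x∈[2,7], y∈[4,7] → 5·3 = 15.
|Patch 2∩Patch 3|: x∈[3,7], y∈[2,7] → 4·5 = 20.
|Patch 1∩Patch 2∩Patch 3| = 12.
|Patch 1 ∪ Patch 2 ∪ Patch 3| = 93 − 51 + 12 = 54.00.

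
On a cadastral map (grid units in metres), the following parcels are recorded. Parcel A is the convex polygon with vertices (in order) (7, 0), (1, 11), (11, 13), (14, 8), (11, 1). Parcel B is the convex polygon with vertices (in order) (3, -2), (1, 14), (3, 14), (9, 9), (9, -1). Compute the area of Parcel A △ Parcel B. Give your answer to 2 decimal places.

88.10

|Parcel A| = 103, |Parcel B| = 94, |Parcel A∩Parcel B| = 54.4481.
|Parcel A △ Parcel B| = |Parcel A| + |Parcel B| − 2·|Parcel A∩Parcel B| = 103 + 94 − 108.8962 = 88.10.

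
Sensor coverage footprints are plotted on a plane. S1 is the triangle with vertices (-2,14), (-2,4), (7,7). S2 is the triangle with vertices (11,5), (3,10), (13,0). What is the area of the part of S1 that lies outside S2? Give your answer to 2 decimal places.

|S1| = 45, |S1∩S2| = 1.8068.
|S1 ∖ S2| = |S1| − |S1∩S2| = 45 − 1.8068 = 43.19.

43.19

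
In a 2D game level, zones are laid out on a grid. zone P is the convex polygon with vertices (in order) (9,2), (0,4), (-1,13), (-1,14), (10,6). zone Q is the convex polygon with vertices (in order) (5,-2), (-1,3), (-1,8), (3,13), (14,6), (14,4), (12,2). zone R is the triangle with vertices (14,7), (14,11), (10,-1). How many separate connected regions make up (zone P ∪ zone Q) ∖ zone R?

2

(zone P ∪ zone Q) ∖ zone R splits into 2 disjoint pieces (area 136.9685, area 4.1603).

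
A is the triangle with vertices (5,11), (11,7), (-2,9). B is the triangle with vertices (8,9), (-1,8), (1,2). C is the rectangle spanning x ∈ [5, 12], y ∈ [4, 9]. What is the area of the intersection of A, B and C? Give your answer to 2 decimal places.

The intersection is the polygon with vertices (8,9), (6.667,7.667), (5,7.923), (5,8.667).
By the shoelace formula its area is 2.40.

2.40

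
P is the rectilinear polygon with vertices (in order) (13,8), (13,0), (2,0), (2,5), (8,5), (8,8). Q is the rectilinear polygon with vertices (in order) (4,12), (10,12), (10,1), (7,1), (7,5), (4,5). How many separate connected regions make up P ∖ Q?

1

P ∖ Q is a single connected region.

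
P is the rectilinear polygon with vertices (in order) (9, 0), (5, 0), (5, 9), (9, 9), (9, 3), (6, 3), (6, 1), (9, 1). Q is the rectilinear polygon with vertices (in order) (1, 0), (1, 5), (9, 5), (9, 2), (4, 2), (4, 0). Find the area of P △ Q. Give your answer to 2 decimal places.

|P| = 30, |Q| = 30, |P∩Q| = 9.
|P △ Q| = |P| + |Q| − 2·|P∩Q| = 30 + 30 − 18 = 42.00.

42.00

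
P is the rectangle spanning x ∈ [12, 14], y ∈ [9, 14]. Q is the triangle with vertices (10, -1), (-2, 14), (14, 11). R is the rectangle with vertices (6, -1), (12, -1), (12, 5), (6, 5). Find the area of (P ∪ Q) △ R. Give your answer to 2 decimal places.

104.29

|P ∪ Q| = 108.2917.
|(P ∪ Q) ∩ R| = 20.
|(P ∪ Q) △ R| = 108.2917 + 36 − 40 = 104.29.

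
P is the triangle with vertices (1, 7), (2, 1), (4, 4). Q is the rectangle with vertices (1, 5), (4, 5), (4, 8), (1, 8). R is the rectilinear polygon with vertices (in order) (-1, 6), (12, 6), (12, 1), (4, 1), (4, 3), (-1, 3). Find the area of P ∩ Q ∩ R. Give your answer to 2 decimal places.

The intersection is the polygon with vertices (3,5), (1.333,5), (1.167,6), (2,6).
By the shoelace formula its area is 1.25.

1.25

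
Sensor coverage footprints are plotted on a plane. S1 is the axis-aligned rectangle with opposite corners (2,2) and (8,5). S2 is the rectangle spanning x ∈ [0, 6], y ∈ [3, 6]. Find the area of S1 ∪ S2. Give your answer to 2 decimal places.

By inclusion–exclusion:
Individual areas: |S1| = 18, |S2| = 18.
|S1∩S2|: x∈[2,6], y∈[3,5] → 4·2 = 8.
|S1 ∪ S2| = 36 − 8 = 28.00.

28.00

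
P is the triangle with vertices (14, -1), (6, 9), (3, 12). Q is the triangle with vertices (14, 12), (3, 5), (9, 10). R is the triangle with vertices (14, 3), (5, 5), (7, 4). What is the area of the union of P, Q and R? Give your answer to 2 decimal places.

By inclusion–exclusion:
Individual areas: |P| = 3, |Q| = 6.5, |R| = 2.5.
|P∩Q| = 0.1881.
|P∩R| = 0.0789.
|Q∩R| = 0.
|P∩Q∩R| = 0.
|P ∪ Q ∪ R| = 12 − 0.2669 + 0 = 11.73.

11.73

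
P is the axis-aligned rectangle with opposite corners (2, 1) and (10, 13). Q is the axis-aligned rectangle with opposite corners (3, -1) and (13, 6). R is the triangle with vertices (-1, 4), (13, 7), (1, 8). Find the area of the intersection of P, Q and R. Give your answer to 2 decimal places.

The intersection is the polygon with vertices (3,6), (8.333,6), (3,4.857).
By the shoelace formula its area is 3.05.

3.05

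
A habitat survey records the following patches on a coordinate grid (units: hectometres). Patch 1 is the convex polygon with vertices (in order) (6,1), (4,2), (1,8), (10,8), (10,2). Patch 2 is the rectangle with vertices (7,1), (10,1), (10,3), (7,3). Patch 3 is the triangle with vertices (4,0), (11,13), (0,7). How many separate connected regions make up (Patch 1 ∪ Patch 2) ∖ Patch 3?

2

(Patch 1 ∪ Patch 2) ∖ Patch 3 splits into 2 disjoint pieces (area 0.1488, area 24.4927).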